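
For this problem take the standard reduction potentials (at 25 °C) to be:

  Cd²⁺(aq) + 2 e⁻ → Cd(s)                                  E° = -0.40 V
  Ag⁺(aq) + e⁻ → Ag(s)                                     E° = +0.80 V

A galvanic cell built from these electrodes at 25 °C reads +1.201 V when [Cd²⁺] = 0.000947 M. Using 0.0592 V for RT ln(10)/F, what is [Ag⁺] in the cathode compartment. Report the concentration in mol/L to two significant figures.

Ag⁺/Ag is the cathode, Cd²⁺/Cd the anode: E°cell = +1.20 V, n = 2.
Overall reaction: 2 Ag⁺(aq) + Cd(s) → 2 Ag(s) + Cd²⁺(aq); Q = [Cd²⁺]^1/[Ag⁺]^2.
From E = E° − (0.0592/n) log Q: log Q = (E° − E)·n/0.0592 = (+1.20 − (+1.201))·2/0.0592 = -0.0338.
So 2·log[Ag⁺] = 1·log(0.000947) − log Q = -3.0237 − (-0.0338) = -2.9899; log[Ag⁺] = -2.9899 / 2 = -1.4950; [Ag⁺] = 10^(-1.4950) ≈ 0.032 M.

0.032 M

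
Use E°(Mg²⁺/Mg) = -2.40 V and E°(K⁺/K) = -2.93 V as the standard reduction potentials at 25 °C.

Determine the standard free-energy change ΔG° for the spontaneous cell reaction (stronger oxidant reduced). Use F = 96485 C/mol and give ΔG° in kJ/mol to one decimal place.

Mg²⁺/Mg (E° = -2.40 V) is the cathode; K⁺/K (E° = -2.93 V) is the anode, so E°cell = +0.53 V.
Balancing electrons gives n = 2 (lcm of 2 and 1).
ΔG° = −nFE° = −(2)(96485)(+0.53) = -102,274 J = -102.3 kJ/mol.

-102.3 kJ/mol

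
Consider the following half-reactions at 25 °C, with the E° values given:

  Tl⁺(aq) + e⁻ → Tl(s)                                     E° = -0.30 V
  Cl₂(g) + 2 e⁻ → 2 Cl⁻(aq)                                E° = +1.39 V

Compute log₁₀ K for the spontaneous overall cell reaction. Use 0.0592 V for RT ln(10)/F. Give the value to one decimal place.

57.1

Cathode: Cl₂/Cl⁻; anode: Tl⁺/Tl. E°cell = +1.69 V, n = 2.
log K = nE°cell / 0.0592 = (2)(+1.69) / 0.0592 = 57.1.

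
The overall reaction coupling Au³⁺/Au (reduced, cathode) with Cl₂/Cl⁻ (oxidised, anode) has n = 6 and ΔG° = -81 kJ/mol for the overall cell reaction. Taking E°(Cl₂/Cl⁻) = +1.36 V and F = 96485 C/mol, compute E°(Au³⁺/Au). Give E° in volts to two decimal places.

E°cell = −ΔG°/(nF) = −(-81×10³)/((6)(96485)) = +0.140 V.
Since Au³⁺/Au is the cathode and Cl₂/Cl⁻ the anode, E°cell = E°(Au³⁺/Au) − E°(Cl₂/Cl⁻).
So E°(Au³⁺/Au) = E°cell + E°(Cl₂/Cl⁻) = +0.140 + (+1.36) = +1.50 V.

+1.50 V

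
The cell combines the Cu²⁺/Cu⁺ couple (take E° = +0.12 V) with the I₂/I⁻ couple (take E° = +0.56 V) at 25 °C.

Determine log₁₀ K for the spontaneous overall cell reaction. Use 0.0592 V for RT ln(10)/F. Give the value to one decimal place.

14.9

Cathode: I₂/I⁻; anode: Cu²⁺/Cu⁺. E°cell = +0.44 V, n = 2.
log K = nE°cell / 0.0592 = (2)(+0.44) / 0.0592 = 14.9.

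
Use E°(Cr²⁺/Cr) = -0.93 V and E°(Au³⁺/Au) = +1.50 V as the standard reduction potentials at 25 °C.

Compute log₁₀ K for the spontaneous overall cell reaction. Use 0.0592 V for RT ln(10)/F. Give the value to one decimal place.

246.3

Cathode: Au³⁺/Au; anode: Cr²⁺/Cr. E°cell = +2.43 V, n = 6.
log K = nE°cell / 0.0592 = (6)(+2.43) / 0.0592 = 246.3.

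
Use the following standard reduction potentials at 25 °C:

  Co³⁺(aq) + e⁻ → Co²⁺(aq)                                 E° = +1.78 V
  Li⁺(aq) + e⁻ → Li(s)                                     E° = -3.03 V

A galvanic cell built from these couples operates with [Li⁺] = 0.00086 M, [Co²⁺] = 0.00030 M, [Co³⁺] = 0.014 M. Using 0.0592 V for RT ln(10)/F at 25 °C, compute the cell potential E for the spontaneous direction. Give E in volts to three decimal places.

Co³⁺/Co²⁺ is the cathode (higher E°), Li⁺/Li the anode: E°cell = +1.78 − (-3.03) = +4.81 V, n = 1.
Overall: Co³⁺(aq) + Li(s) → Co²⁺(aq) + Li⁺(aq)
Q = [Co²⁺]·[Li⁺] / ([Co³⁺]); log Q = -4.735.
E = E° − (0.0592/n) log Q = +4.81 − (0.0592/1)(-4.735) = +5.090 V.

+5.090 V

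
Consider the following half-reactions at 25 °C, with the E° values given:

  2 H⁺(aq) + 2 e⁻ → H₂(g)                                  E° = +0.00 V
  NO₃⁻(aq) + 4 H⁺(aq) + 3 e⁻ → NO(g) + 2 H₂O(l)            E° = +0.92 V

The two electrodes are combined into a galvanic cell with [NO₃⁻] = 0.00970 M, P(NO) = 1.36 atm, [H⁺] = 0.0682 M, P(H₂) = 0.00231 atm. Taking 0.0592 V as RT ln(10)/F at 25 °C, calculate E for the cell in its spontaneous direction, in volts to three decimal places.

+0.777 V

NO₃⁻/NO is the cathode (higher E°), H⁺/H₂ the anode: E°cell = +0.92 − (+0.00) = +0.92 V, n = 6.
Overall: 2 NO₃⁻(aq) + 2 H⁺(aq) + 3 H₂(g) → 2 NO(g) + 4 H₂O(l)
Q = P(NO)^2 / ([NO₃⁻]^2·[H⁺]^2·P(H₂)^3); log Q = 14.535.
E = E° − (0.0592/n) log Q = +0.92 − (0.0592/6)(14.535) = +0.777 V.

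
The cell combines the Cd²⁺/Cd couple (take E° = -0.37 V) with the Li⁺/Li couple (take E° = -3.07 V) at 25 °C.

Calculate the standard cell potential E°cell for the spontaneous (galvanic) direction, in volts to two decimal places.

+2.70 V

The Cd²⁺/Cd couple has the higher reduction potential, so it is the cathode; Li⁺/Li is oxidised at the anode.
E°cell = E°(cathode) − E°(anode) = (-0.37) − (-3.07) = +2.70 V.
Since E°cell > 0, the reaction is spontaneous under standard conditions.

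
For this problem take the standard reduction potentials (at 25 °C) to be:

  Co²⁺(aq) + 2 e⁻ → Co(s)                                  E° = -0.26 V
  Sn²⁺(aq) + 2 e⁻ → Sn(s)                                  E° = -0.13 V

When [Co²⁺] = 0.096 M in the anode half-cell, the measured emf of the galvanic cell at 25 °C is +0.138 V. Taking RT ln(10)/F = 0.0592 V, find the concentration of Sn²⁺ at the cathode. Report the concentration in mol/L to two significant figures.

Sn²⁺/Sn is the cathode, Co²⁺/Co the anode: E°cell = +0.13 V, n = 2.
Overall reaction: Sn²⁺(aq) + Co(s) → Sn(s) + Co²⁺(aq); Q = [Co²⁺]^1/[Sn²⁺]^1.
From E = E° − (0.0592/n) log Q: log Q = (E° − E)·n/0.0592 = (+0.13 − (+0.138))·2/0.0592 = -0.2703.
So 1·log[Sn²⁺] = 1·log(0.096) − log Q = -1.0177 − (-0.2703) = -0.7474; [Sn²⁺] = 10^(-0.7474) ≈ 0.18 M.

0.18 M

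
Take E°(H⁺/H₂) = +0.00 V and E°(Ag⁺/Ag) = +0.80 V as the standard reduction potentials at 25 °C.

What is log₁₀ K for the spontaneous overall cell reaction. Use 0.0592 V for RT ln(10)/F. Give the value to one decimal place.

27.0

Cathode: Ag⁺/Ag; anode: H⁺/H₂. E°cell = +0.80 V, n = 2.
log K = nE°cell / 0.0592 = (2)(+0.80) / 0.0592 = 27.0.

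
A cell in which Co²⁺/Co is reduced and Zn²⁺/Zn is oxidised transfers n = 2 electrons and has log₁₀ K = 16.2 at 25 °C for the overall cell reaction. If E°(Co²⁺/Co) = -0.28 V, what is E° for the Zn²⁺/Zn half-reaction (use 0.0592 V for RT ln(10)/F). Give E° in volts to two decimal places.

-0.76 V

E°cell = (0.0592/n)·log K = (0.0592/2)(16.2) = +0.480 V.
Since Co²⁺/Co is the cathode and Zn²⁺/Zn the anode, E°cell = E°(Co²⁺/Co) − E°(Zn²⁺/Zn).
So E°(Zn²⁺/Zn) = E°(Co²⁺/Co) − E°cell = (-0.28) − (+0.480) = -0.76 V.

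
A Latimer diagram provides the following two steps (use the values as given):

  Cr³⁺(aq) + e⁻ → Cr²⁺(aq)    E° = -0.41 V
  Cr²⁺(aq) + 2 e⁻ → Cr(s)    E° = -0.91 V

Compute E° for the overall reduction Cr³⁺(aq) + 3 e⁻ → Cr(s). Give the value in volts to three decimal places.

Since ΔG° = −nFE° is additive over sequential reductions, n₃E°₃ = n₁E°₁ + n₂E°₂.
E°₃ = (1×-0.41 + 2×-0.91) / 3 = (-2.230) / 3 = -0.743 V.

-0.743 V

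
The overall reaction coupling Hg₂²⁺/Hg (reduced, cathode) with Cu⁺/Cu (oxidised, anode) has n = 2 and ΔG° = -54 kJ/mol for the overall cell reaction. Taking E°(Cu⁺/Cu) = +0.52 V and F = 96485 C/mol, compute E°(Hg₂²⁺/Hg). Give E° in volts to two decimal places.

E°cell = −ΔG°/(nF) = −(-54×10³)/((2)(96485)) = +0.280 V.
Since Hg₂²⁺/Hg is the cathode and Cu⁺/Cu the anode, E°cell = E°(Hg₂²⁺/Hg) − E°(Cu⁺/Cu).
So E°(Hg₂²⁺/Hg) = E°cell + E°(Cu⁺/Cu) = +0.280 + (+0.52) = +0.80 V.

+0.80 V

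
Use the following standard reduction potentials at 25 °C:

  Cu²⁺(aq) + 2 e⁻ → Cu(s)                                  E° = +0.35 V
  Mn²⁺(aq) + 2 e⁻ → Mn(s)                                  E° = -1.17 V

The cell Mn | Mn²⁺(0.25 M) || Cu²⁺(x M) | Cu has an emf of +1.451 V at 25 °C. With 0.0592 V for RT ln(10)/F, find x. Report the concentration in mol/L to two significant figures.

0.0012 M

Cu²⁺/Cu is the cathode, Mn²⁺/Mn the anode: E°cell = +1.52 V, n = 2.
Overall reaction: Cu²⁺(aq) + Mn(s) → Cu(s) + Mn²⁺(aq); Q = [Mn²⁺]^1/[Cu²⁺]^1.
From E = E° − (0.0592/n) log Q: log Q = (E° − E)·n/0.0592 = (+1.52 − (+1.451))·2/0.0592 = 2.3311.
So 1·log[Cu²⁺] = 1·log(0.25) − log Q = -0.6021 − (2.3311) = -2.9332; [Cu²⁺] = 10^(-2.9332) ≈ 0.0012 M.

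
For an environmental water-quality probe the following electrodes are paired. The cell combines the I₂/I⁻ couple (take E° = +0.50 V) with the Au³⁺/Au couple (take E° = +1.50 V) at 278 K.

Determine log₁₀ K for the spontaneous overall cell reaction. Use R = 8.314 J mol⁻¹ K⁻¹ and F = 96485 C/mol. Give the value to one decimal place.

Cathode: Au³⁺/Au; anode: I₂/I⁻. E°cell = (+1.50) − (+0.50) = +1.00 V, with n = 6.
ΔG° = −nFE° = −RT ln K, so ln K = nFE°/(RT) = (6)(96485)(+1.00) / ((8.314)(278)) = 250.470.
log₁₀ K = 250.470 / ln 10 = 108.8.

108.8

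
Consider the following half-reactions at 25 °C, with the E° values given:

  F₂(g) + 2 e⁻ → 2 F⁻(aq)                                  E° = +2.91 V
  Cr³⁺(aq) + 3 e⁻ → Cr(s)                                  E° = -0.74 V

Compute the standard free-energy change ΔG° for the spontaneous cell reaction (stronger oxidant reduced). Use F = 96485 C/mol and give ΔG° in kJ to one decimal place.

-2113.0 kJ

F₂/F⁻ (E° = +2.91 V) is the cathode; Cr³⁺/Cr (E° = -0.74 V) is the anode, so E°cell = +3.65 V.
Balancing electrons gives n = 6 (lcm of 2 and 3).
ΔG° = −nFE° = −(6)(96485)(+3.65) = -2,113,022 J = -2113.0 kJ.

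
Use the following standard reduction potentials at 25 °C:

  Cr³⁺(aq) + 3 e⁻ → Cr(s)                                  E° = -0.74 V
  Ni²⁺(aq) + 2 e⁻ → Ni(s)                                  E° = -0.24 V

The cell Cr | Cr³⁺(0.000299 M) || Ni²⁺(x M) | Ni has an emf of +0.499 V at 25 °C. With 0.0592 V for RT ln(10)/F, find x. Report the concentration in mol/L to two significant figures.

0.0041 M

Ni²⁺/Ni is the cathode, Cr³⁺/Cr the anode: E°cell = +0.50 V, n = 6.
Overall reaction: 3 Ni²⁺(aq) + 2 Cr(s) → 3 Ni(s) + 2 Cr³⁺(aq); Q = [Cr³⁺]^2/[Ni²⁺]^3.
From E = E° − (0.0592/n) log Q: log Q = (E° − E)·n/0.0592 = (+0.50 − (+0.499))·6/0.0592 = 0.1014.
So 3·log[Ni²⁺] = 2·log(0.000299) − log Q = -7.0487 − (0.1014) = -7.1501; log[Ni²⁺] = -7.1501 / 3 = -2.3834; [Ni²⁺] = 10^(-2.3834) ≈ 0.0041 M.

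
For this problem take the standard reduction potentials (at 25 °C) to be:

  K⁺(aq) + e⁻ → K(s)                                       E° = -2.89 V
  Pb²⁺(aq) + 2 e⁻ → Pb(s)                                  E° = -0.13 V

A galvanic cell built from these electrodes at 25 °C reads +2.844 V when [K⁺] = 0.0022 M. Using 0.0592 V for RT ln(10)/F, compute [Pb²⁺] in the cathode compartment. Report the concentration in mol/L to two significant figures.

0.0033 M

Pb²⁺/Pb is the cathode, K⁺/K the anode: E°cell = +2.76 V, n = 2.
Overall reaction: Pb²⁺(aq) + 2 K(s) → Pb(s) + 2 K⁺(aq); Q = [K⁺]^2/[Pb²⁺]^1.
From E = E° − (0.0592/n) log Q: log Q = (E° − E)·n/0.0592 = (+2.76 − (+2.844))·2/0.0592 = -2.8378.
So 1·log[Pb²⁺] = 2·log(0.0022) − log Q = -5.3152 − (-2.8378) = -2.4774; [Pb²⁺] = 10^(-2.4774) ≈ 0.0033 M.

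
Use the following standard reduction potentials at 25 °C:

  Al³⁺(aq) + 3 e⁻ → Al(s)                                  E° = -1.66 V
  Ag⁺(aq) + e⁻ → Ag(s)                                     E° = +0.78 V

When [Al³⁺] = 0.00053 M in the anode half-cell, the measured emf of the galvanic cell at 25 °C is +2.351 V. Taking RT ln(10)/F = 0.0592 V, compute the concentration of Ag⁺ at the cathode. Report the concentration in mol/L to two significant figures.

0.0025 M

Ag⁺/Ag is the cathode, Al³⁺/Al the anode: E°cell = +2.44 V, n = 3.
Overall reaction: 3 Ag⁺(aq) + Al(s) → 3 Ag(s) + Al³⁺(aq); Q = [Al³⁺]^1/[Ag⁺]^3.
From E = E° − (0.0592/n) log Q: log Q = (E° − E)·n/0.0592 = (+2.44 − (+2.351))·3/0.0592 = 4.5101.
So 3·log[Ag⁺] = 1·log(0.00053) − log Q = -3.2757 − (4.5101) = -7.7858; log[Ag⁺] = -7.7858 / 3 = -2.5953; [Ag⁺] = 10^(-2.5953) ≈ 0.0025 M.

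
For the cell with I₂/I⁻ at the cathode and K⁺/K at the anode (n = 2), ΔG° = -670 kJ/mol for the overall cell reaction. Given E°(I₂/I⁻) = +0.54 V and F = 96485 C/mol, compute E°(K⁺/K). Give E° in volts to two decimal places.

-2.93 V

E°cell = −ΔG°/(nF) = −(-670×10³)/((2)(96485)) = +3.472 V.
Since I₂/I⁻ is the cathode and K⁺/K the anode, E°cell = E°(I₂/I⁻) − E°(K⁺/K).
So E°(K⁺/K) = E°(I₂/I⁻) − E°cell = (+0.54) − (+3.472) = -2.93 V.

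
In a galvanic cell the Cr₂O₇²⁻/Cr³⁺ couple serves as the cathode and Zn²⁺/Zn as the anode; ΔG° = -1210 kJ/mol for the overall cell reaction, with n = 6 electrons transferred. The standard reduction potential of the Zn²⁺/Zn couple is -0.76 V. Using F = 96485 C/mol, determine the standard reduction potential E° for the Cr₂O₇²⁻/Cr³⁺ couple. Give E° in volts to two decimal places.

E°cell = −ΔG°/(nF) = −(-1210×10³)/((6)(96485)) = +2.090 V.
Since Cr₂O₇²⁻/Cr³⁺ is the cathode and Zn²⁺/Zn the anode, E°cell = E°(Cr₂O₇²⁻/Cr³⁺) − E°(Zn²⁺/Zn).
So E°(Cr₂O₇²⁻/Cr³⁺) = E°cell + E°(Zn²⁺/Zn) = +2.090 + (-0.76) = +1.33 V.

+1.33 V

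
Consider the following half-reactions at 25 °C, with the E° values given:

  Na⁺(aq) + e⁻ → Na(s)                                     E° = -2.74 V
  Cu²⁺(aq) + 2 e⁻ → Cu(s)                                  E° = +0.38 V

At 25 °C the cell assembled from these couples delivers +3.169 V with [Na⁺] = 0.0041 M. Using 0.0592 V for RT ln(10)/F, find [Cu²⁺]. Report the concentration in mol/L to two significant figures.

0.00076 M

Cu²⁺/Cu is the cathode, Na⁺/Na the anode: E°cell = +3.12 V, n = 2.
Overall reaction: Cu²⁺(aq) + 2 Na(s) → Cu(s) + 2 Na⁺(aq); Q = [Na⁺]^2/[Cu²⁺]^1.
From E = E° − (0.0592/n) log Q: log Q = (E° − E)·n/0.0592 = (+3.12 − (+3.169))·2/0.0592 = -1.6554.
So 1·log[Cu²⁺] = 2·log(0.0041) − log Q = -4.7744 − (-1.6554) = -3.1190; [Cu²⁺] = 10^(-3.1190) ≈ 0.00076 M.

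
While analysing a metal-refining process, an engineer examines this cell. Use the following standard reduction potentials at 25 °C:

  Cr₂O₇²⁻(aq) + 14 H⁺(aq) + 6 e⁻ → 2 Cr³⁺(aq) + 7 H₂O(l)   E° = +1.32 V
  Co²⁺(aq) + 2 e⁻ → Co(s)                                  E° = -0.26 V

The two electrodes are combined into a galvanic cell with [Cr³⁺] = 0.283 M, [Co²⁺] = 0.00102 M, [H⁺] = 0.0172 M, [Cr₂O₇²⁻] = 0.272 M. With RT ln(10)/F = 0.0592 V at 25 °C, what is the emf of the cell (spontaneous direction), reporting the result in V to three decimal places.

Cr₂O₇²⁻/Cr³⁺ is the cathode (higher E°), Co²⁺/Co the anode: E°cell = +1.32 − (-0.26) = +1.58 V, n = 6.
Overall: Cr₂O₇²⁻(aq) + 14 H⁺(aq) + 3 Co(s) → 2 Cr³⁺(aq) + 7 H₂O(l) + 3 Co²⁺(aq)
Q = [Cr³⁺]^2·[Co²⁺]^3 / ([Cr₂O₇²⁻]·[H⁺]^14); log Q = 15.197.
E = E° − (0.0592/n) log Q = +1.58 − (0.0592/6)(15.197) = +1.430 V.

+1.430 V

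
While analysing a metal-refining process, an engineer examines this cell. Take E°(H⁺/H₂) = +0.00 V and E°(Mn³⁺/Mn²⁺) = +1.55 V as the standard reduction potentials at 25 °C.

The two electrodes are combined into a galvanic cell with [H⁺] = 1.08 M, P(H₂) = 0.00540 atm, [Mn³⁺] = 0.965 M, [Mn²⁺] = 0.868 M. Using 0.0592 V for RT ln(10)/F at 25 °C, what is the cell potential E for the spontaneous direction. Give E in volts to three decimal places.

Mn³⁺/Mn²⁺ is the cathode (higher E°), H⁺/H₂ the anode: E°cell = +1.55 − (+0.00) = +1.55 V, n = 2.
Overall: 2 Mn³⁺(aq) + H₂(g) → 2 Mn²⁺(aq) + 2 H⁺(aq)
Q = [Mn²⁺]^2·[H⁺]^2 / ([Mn³⁺]^2·P(H₂)); log Q = 2.242.
E = E° − (0.0592/n) log Q = +1.55 − (0.0592/2)(2.242) = +1.484 V.

+1.484 V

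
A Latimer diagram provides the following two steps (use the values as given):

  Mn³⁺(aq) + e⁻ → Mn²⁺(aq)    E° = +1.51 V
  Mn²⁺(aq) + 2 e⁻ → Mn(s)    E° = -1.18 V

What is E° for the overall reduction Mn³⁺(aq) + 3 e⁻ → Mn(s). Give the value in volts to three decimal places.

Adding the free-energy changes (−nFE°) of the two steps gives −n₃FE°₃ = −n₁FE°₁ − n₂FE°₂.
E°₃ = (1×+1.51 + 2×-1.18) / 3 = (-0.850) / 3 = -0.283 V.
Simply averaging or adding the two E° values would be wrong; the electron-weighted sum is required.

-0.283 V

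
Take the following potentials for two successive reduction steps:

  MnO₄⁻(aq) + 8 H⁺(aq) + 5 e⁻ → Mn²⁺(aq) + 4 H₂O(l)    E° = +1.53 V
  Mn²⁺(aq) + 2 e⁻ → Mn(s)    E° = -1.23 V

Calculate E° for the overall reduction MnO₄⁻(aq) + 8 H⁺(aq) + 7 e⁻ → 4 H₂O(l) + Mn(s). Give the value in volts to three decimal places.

+0.741 V

Since ΔG° = −nFE° is additive over sequential reductions, n₃E°₃ = n₁E°₁ + n₂E°₂.
E°₃ = (5×+1.53 + 2×-1.23) / 7 = (+5.190) / 7 = +0.741 V.
E° values themselves are not directly additive — weighting by electron count is essential.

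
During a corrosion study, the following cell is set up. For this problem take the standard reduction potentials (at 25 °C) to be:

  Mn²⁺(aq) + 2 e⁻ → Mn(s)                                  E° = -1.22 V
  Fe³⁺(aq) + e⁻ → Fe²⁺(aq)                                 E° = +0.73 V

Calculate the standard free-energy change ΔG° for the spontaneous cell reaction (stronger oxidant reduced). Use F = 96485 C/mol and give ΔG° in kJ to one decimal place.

-376.3 kJ

Fe³⁺/Fe²⁺ (E° = +0.73 V) is the cathode; Mn²⁺/Mn (E° = -1.22 V) is the anode, so E°cell = +1.95 V.
Balancing electrons gives n = 2 (lcm of 1 and 2).
ΔG° = −nFE° = −(2)(96485)(+1.95) = -376,292 J = -376.3 kJ.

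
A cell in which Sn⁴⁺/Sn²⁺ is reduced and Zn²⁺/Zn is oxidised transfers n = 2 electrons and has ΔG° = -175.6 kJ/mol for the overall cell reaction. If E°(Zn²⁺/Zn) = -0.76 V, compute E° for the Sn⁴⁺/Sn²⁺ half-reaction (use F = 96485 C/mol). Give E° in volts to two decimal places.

+0.15 V

E°cell = −ΔG°/(nF) = −(-175.6×10³)/((2)(96485)) = +0.910 V.
Since Sn⁴⁺/Sn²⁺ is the cathode and Zn²⁺/Zn the anode, E°cell = E°(Sn⁴⁺/Sn²⁺) − E°(Zn²⁺/Zn).
So E°(Sn⁴⁺/Sn²⁺) = E°cell + E°(Zn²⁺/Zn) = +0.910 + (-0.76) = +0.15 V.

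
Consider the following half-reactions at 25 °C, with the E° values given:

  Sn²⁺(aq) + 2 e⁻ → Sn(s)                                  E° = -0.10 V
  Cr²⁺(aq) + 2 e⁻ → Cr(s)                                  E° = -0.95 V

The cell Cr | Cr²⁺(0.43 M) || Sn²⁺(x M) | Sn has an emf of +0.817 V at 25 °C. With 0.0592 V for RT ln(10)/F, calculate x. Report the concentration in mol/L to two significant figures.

0.033 M

Sn²⁺/Sn is the cathode, Cr²⁺/Cr the anode: E°cell = +0.85 V, n = 2.
Overall reaction: Sn²⁺(aq) + Cr(s) → Sn(s) + Cr²⁺(aq); Q = [Cr²⁺]^1/[Sn²⁺]^1.
From E = E° − (0.0592/n) log Q: log Q = (E° − E)·n/0.0592 = (+0.85 − (+0.817))·2/0.0592 = 1.1149.
So 1·log[Sn²⁺] = 1·log(0.43) − log Q = -0.3665 − (1.1149) = -1.4814; [Sn²⁺] = 10^(-1.4814) ≈ 0.033 M.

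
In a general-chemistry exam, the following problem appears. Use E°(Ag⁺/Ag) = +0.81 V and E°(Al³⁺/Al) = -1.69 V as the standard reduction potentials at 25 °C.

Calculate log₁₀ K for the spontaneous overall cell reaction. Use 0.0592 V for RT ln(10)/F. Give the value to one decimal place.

Cathode: Ag⁺/Ag; anode: Al³⁺/Al. E°cell = +2.50 V, n = 3.
log K = nE°cell / 0.0592 = (3)(+2.50) / 0.0592 = 126.7.

126.7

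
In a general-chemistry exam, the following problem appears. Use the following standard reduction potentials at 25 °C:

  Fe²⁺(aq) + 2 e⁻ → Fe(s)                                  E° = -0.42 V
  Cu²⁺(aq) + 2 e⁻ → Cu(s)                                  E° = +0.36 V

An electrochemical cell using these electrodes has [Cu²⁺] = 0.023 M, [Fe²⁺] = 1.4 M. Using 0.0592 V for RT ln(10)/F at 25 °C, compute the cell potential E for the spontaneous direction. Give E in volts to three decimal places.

Cu²⁺/Cu is the cathode (higher E°), Fe²⁺/Fe the anode: E°cell = +0.36 − (-0.42) = +0.78 V, n = 2.
Overall: Cu²⁺(aq) + Fe(s) → Cu(s) + Fe²⁺(aq)
Q = [Fe²⁺] / ([Cu²⁺]); log Q = 1.784.
E = E° − (0.0592/n) log Q = +0.78 − (0.0592/2)(1.784) = +0.727 V.

+0.727 V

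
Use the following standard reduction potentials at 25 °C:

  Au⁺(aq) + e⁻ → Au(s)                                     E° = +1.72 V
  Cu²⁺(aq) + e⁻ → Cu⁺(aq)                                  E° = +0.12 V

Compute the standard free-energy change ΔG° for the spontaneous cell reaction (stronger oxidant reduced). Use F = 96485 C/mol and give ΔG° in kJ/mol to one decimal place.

Au⁺/Au (E° = +1.72 V) is the cathode; Cu²⁺/Cu⁺ (E° = +0.12 V) is the anode, so E°cell = +1.60 V.
Balancing electrons gives n = 1 (lcm of 1 and 1).
ΔG° = −nFE° = −(1)(96485)(+1.60) = -154,376 J = -154.4 kJ/mol.

-154.4 kJ/mol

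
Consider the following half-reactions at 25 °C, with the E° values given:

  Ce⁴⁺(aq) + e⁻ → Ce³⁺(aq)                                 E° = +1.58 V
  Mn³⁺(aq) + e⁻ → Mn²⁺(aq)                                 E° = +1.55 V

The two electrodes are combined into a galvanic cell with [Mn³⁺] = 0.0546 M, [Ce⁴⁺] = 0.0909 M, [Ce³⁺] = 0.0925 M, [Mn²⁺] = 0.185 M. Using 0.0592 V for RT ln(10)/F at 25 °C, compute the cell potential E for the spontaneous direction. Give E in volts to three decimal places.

Ce⁴⁺/Ce³⁺ is the cathode (higher E°), Mn³⁺/Mn²⁺ the anode: E°cell = +1.58 − (+1.55) = +0.03 V, n = 1.
Overall: Ce⁴⁺(aq) + Mn²⁺(aq) → Ce³⁺(aq) + Mn³⁺(aq)
Q = [Ce³⁺]·[Mn³⁺] / ([Ce⁴⁺]·[Mn²⁺]); log Q = -0.522.
E = E° − (0.0592/n) log Q = +0.03 − (0.0592/1)(-0.522) = +0.061 V.

+0.061 V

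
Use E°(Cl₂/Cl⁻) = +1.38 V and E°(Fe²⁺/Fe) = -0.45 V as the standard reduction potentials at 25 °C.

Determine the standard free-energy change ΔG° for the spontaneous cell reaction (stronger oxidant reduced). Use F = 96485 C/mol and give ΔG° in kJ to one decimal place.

Cl₂/Cl⁻ (E° = +1.38 V) is the cathode; Fe²⁺/Fe (E° = -0.45 V) is the anode, so E°cell = +1.83 V.
Balancing electrons gives n = 2 (lcm of 2 and 2).
ΔG° = −nFE° = −(2)(96485)(+1.83) = -353,135 J = -353.1 kJ.

-353.1 kJ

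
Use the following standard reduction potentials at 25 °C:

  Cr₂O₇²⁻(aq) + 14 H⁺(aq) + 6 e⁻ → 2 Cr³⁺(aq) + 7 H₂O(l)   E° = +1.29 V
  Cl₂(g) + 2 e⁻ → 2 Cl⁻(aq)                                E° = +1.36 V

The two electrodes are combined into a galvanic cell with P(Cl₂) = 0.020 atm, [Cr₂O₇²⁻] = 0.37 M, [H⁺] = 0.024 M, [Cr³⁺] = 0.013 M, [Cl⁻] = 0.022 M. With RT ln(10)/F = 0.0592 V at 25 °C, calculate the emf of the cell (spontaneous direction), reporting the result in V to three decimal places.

Cl₂/Cl⁻ is the cathode (higher E°), Cr₂O₇²⁻/Cr³⁺ the anode: E°cell = +1.36 − (+1.29) = +0.07 V, n = 6.
Overall: 3 Cl₂(g) + 2 Cr³⁺(aq) + 7 H₂O(l) → 6 Cl⁻(aq) + Cr₂O₇²⁻(aq) + 14 H⁺(aq)
Q = [Cl⁻]^6·[Cr₂O₇²⁻]·[H⁺]^14 / (P(Cl₂)^3·[Cr³⁺]^2); log Q = -24.185.
E = E° − (0.0592/n) log Q = +0.07 − (0.0592/6)(-24.185) = +0.309 V.

+0.309 V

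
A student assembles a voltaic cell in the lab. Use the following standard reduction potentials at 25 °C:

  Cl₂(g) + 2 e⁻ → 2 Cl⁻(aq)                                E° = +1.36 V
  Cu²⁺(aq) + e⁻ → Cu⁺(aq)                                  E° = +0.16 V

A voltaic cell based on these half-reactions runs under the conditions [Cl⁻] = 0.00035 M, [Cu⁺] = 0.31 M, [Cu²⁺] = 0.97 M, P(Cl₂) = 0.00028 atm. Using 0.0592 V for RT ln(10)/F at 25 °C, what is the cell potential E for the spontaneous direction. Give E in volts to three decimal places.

+1.270 V

Cl₂/Cl⁻ is the cathode (higher E°), Cu²⁺/Cu⁺ the anode: E°cell = +1.36 − (+0.16) = +1.20 V, n = 2.
Overall: Cl₂(g) + 2 Cu⁺(aq) → 2 Cl⁻(aq) + 2 Cu²⁺(aq)
Q = [Cl⁻]^2·[Cu²⁺]^2 / (P(Cl₂)·[Cu⁺]^2); log Q = -2.368.
E = E° − (0.0592/n) log Q = +1.20 − (0.0592/2)(-2.368) = +1.270 V.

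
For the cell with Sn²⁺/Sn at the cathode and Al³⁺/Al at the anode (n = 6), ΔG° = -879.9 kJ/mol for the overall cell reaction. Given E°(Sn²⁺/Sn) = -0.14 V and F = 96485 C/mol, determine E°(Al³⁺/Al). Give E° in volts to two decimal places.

-1.66 V

E°cell = −ΔG°/(nF) = −(-879.9×10³)/((6)(96485)) = +1.520 V.
Since Sn²⁺/Sn is the cathode and Al³⁺/Al the anode, E°cell = E°(Sn²⁺/Sn) − E°(Al³⁺/Al).
So E°(Al³⁺/Al) = E°(Sn²⁺/Sn) − E°cell = (-0.14) − (+1.520) = -1.66 V.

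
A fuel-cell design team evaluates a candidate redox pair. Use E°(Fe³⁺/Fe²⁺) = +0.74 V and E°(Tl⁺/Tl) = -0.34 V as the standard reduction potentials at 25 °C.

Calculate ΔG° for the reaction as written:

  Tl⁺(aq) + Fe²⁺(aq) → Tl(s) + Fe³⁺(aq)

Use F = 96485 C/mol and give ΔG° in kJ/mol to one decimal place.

As written, Tl⁺/Tl is reduced (cathode) and Fe³⁺/Fe²⁺ is oxidised (anode), so E°cell = (-0.34) − (+0.74) = -1.08 V.
Balancing electrons gives n = 1.
ΔG° = −nFE° = −(1)(96485)(-1.08) = 104,204 J = +104.2 kJ/mol.

+104.2 kJ/mol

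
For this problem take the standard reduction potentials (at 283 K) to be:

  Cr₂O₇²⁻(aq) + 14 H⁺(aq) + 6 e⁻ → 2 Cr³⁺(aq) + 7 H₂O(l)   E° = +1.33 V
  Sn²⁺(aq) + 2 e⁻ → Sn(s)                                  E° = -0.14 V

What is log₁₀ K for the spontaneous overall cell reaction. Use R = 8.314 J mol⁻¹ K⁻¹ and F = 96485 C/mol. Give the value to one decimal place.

Cathode: Cr₂O₇²⁻/Cr³⁺; anode: Sn²⁺/Sn. E°cell = (+1.33) − (-0.14) = +1.47 V, with n = 6.
ΔG° = −nFE° = −RT ln K, so ln K = nFE°/(RT) = (6)(96485)(+1.47) / ((8.314)(283)) = 361.686.
log₁₀ K = 361.686 / ln 10 = 157.1.

157.1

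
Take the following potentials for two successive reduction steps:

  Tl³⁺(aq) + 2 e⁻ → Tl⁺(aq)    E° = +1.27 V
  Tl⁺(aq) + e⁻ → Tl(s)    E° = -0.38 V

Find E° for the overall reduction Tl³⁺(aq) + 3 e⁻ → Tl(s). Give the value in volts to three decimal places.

+0.720 V

Standard free energies of sequential steps add: ΔG°₃ = ΔG°₁ + ΔG°₂, so n₃E°₃ = n₁E°₁ + n₂E°₂.
E°₃ = (2×+1.27 + 1×-0.38) / 3 = (+2.160) / 3 = +0.720 V.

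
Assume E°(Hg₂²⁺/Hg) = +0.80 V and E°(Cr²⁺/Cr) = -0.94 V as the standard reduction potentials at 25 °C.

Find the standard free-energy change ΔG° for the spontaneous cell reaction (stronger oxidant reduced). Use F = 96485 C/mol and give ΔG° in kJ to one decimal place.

-335.8 kJ

Hg₂²⁺/Hg (E° = +0.80 V) is the cathode; Cr²⁺/Cr (E° = -0.94 V) is the anode, so E°cell = +1.74 V.
Balancing electrons gives n = 2 (lcm of 2 and 2).
ΔG° = −nFE° = −(2)(96485)(+1.74) = -335,768 J = -335.8 kJ.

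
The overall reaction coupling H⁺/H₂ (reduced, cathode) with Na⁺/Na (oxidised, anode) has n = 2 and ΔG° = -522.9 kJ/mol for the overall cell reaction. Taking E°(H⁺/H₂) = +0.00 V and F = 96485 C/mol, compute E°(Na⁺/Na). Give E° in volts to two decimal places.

E°cell = −ΔG°/(nF) = −(-522.9×10³)/((2)(96485)) = +2.710 V.
Since H⁺/H₂ is the cathode and Na⁺/Na the anode, E°cell = E°(H⁺/H₂) − E°(Na⁺/Na).
So E°(Na⁺/Na) = E°(H⁺/H₂) − E°cell = (+0.00) − (+2.710) = -2.71 V.

-2.71 V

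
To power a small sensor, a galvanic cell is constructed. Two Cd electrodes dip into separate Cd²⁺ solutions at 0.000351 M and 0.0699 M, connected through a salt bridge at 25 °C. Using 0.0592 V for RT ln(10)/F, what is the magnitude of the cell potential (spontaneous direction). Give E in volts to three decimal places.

For a concentration cell E°cell = 0. The 0.0699 M side is the cathode (reduction is favoured where [Cd²⁺] is higher).
With n = 2, E = −(0.0592/2) log([Cd²⁺]ₐₙ/[Cd²⁺]꜀ₐₜ) = −(0.0592/2) log(0.000351/0.0699) = −(0.0592/2)(-2.299) = +0.068 V.

+0.068 V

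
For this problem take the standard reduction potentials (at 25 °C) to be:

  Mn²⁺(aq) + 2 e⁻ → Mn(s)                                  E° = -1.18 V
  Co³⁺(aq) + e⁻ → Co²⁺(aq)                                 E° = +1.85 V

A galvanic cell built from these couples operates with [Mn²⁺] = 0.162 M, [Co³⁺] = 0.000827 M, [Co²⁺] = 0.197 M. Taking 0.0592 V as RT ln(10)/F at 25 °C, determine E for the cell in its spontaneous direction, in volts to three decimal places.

Co³⁺/Co²⁺ is the cathode (higher E°), Mn²⁺/Mn the anode: E°cell = +1.85 − (-1.18) = +3.03 V, n = 2.
Overall: 2 Co³⁺(aq) + Mn(s) → 2 Co²⁺(aq) + Mn²⁺(aq)
Q = [Co²⁺]^2·[Mn²⁺] / ([Co³⁺]^2); log Q = 3.963.
E = E° − (0.0592/n) log Q = +3.03 − (0.0592/2)(3.963) = +2.913 V.

+2.913 V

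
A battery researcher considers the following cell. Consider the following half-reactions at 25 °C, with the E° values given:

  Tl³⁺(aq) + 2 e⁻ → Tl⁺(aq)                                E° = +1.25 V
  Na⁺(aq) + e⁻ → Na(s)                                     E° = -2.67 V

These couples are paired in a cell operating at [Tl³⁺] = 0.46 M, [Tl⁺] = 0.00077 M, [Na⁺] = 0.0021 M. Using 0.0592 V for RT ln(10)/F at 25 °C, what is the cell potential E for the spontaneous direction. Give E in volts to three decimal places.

Tl³⁺/Tl⁺ is the cathode (higher E°), Na⁺/Na the anode: E°cell = +1.25 − (-2.67) = +3.92 V, n = 2.
Overall: Tl³⁺(aq) + 2 Na(s) → Tl⁺(aq) + 2 Na⁺(aq)
Q = [Tl⁺]·[Na⁺]^2 / ([Tl³⁺]); log Q = -8.132.
E = E° − (0.0592/n) log Q = +3.92 − (0.0592/2)(-8.132) = +4.161 V.

+4.161 V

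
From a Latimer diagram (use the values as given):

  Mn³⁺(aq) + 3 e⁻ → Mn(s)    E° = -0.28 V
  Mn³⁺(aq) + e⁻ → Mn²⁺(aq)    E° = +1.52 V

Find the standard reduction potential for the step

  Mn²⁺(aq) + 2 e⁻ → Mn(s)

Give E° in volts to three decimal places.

-1.180 V

Sequential free energies add, so n₃E°₃ = n₁E°₁ + n₂E°₂.
With n₃ = 3, and the known step contributing 1×(+1.52) V, the unknown satisfies 2·E° = 3×(-0.28) − 1×(+1.52) = -2.360.
E° = -2.360 / 2 = -1.180 V.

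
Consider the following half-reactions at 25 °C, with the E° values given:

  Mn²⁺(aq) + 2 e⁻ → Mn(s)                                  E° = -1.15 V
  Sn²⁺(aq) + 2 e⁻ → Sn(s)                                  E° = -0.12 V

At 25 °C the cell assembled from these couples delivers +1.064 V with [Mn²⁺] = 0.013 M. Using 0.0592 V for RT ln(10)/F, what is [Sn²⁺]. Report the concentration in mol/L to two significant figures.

Sn²⁺/Sn is the cathode, Mn²⁺/Mn the anode: E°cell = +1.03 V, n = 2.
Overall reaction: Sn²⁺(aq) + Mn(s) → Sn(s) + Mn²⁺(aq); Q = [Mn²⁺]^1/[Sn²⁺]^1.
From E = E° − (0.0592/n) log Q: log Q = (E° − E)·n/0.0592 = (+1.03 − (+1.064))·2/0.0592 = -1.1486.
So 1·log[Sn²⁺] = 1·log(0.013) − log Q = -1.8861 − (-1.1486) = -0.7375; [Sn²⁺] = 10^(-0.7375) ≈ 0.18 M.

0.18 M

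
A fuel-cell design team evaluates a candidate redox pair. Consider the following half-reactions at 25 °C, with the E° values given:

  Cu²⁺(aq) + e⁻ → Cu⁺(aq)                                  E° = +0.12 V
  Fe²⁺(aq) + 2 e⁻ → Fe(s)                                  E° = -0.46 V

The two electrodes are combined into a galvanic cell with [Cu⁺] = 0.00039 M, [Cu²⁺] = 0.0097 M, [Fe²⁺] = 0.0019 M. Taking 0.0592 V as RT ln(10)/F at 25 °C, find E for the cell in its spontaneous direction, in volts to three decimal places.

+0.743 V

Cu²⁺/Cu⁺ is the cathode (higher E°), Fe²⁺/Fe the anode: E°cell = +0.12 − (-0.46) = +0.58 V, n = 2.
Overall: 2 Cu²⁺(aq) + Fe(s) → 2 Cu⁺(aq) + Fe²⁺(aq)
Q = [Cu⁺]^2·[Fe²⁺] / ([Cu²⁺]^2); log Q = -5.513.
E = E° − (0.0592/n) log Q = +0.58 − (0.0592/2)(-5.513) = +0.743 V.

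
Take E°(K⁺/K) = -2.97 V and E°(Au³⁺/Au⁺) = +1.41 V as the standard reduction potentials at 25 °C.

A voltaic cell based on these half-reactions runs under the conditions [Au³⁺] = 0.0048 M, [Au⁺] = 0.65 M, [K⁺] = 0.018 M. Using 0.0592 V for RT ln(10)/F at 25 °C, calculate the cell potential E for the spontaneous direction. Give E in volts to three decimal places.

Au³⁺/Au⁺ is the cathode (higher E°), K⁺/K the anode: E°cell = +1.41 − (-2.97) = +4.38 V, n = 2.
Overall: Au³⁺(aq) + 2 K(s) → Au⁺(aq) + 2 K⁺(aq)
Q = [Au⁺]·[K⁺]^2 / ([Au³⁺]); log Q = -1.358.
E = E° − (0.0592/n) log Q = +4.38 − (0.0592/2)(-1.358) = +4.420 V.

+4.420 V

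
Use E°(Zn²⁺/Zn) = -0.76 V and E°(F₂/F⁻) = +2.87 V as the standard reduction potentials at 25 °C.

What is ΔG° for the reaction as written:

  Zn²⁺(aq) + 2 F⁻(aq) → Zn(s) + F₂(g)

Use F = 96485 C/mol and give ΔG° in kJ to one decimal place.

+700.5 kJ

As written, Zn²⁺/Zn is reduced (cathode) and F₂/F⁻ is oxidised (anode), so E°cell = (-0.76) − (+2.87) = -3.63 V.
Balancing electrons gives n = 2.
ΔG° = −nFE° = −(2)(96485)(-3.63) = 700,481 J = +700.5 kJ.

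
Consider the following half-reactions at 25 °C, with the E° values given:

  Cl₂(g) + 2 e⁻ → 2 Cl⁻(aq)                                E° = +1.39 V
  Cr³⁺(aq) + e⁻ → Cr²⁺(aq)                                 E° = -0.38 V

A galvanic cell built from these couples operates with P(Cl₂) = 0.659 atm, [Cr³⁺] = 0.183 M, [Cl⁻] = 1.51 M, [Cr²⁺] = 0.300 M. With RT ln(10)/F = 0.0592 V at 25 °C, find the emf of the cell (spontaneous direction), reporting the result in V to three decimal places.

+1.767 V

Cl₂/Cl⁻ is the cathode (higher E°), Cr³⁺/Cr²⁺ the anode: E°cell = +1.39 − (-0.38) = +1.77 V, n = 2.
Overall: Cl₂(g) + 2 Cr²⁺(aq) → 2 Cl⁻(aq) + 2 Cr³⁺(aq)
Q = [Cl⁻]^2·[Cr³⁺]^2 / (P(Cl₂)·[Cr²⁺]^2); log Q = 0.110.
E = E° − (0.0592/n) log Q = +1.77 − (0.0592/2)(0.110) = +1.767 V.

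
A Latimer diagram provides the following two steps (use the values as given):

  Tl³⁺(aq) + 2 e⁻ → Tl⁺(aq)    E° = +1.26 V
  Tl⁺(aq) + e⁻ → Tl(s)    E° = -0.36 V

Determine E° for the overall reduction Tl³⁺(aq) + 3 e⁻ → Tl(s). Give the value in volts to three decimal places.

+0.720 V

Adding the free-energy changes (−nFE°) of the two steps gives −n₃FE°₃ = −n₁FE°₁ − n₂FE°₂.
E°₃ = (2×+1.26 + 1×-0.36) / 3 = (+2.160) / 3 = +0.720 V.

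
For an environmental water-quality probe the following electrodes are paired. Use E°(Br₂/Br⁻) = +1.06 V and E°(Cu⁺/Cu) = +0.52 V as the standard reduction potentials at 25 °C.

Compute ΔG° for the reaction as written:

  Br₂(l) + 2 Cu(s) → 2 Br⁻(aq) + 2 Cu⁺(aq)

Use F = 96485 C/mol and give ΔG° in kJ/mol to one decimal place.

-104.2 kJ/mol

As written, Br₂/Br⁻ is reduced (cathode) and Cu⁺/Cu is oxidised (anode), so E°cell = (+1.06) − (+0.52) = +0.54 V.
Balancing electrons gives n = 2.
ΔG° = −nFE° = −(2)(96485)(+0.54) = -104,204 J = -104.2 kJ/mol.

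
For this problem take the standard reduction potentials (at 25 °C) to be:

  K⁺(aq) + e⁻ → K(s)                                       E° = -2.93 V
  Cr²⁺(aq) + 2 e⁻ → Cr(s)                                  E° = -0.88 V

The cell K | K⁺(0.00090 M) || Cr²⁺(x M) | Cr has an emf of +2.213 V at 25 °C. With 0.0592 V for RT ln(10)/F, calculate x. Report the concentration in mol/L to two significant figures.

0.26 M

Cr²⁺/Cr is the cathode, K⁺/K the anode: E°cell = +2.05 V, n = 2.
Overall reaction: Cr²⁺(aq) + 2 K(s) → Cr(s) + 2 K⁺(aq); Q = [K⁺]^2/[Cr²⁺]^1.
From E = E° − (0.0592/n) log Q: log Q = (E° − E)·n/0.0592 = (+2.05 − (+2.213))·2/0.0592 = -5.5068.
So 1·log[Cr²⁺] = 2·log(0.0009) − log Q = -6.0915 − (-5.5068) = -0.5847; [Cr²⁺] = 10^(-0.5847) ≈ 0.26 M.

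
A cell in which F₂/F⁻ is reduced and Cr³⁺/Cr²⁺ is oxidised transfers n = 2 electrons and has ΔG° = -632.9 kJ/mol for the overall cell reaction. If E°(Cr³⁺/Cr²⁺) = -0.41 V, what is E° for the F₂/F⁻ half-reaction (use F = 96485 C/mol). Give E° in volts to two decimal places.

E°cell = −ΔG°/(nF) = −(-632.9×10³)/((2)(96485)) = +3.280 V.
Since F₂/F⁻ is the cathode and Cr³⁺/Cr²⁺ the anode, E°cell = E°(F₂/F⁻) − E°(Cr³⁺/Cr²⁺).
So E°(F₂/F⁻) = E°cell + E°(Cr³⁺/Cr²⁺) = +3.280 + (-0.41) = +2.87 V.

+2.87 V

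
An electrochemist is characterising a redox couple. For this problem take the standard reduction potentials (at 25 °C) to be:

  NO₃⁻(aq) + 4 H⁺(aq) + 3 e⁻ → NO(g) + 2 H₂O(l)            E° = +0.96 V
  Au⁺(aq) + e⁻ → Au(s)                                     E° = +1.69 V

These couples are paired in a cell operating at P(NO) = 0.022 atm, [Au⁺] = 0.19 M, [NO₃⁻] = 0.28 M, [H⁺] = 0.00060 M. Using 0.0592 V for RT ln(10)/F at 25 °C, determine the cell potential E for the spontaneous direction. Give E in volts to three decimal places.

+0.920 V

Au⁺/Au is the cathode (higher E°), NO₃⁻/NO the anode: E°cell = +1.69 − (+0.96) = +0.73 V, n = 3.
Overall: 3 Au⁺(aq) + NO(g) + 2 H₂O(l) → 3 Au(s) + NO₃⁻(aq) + 4 H⁺(aq)
Q = [NO₃⁻]·[H⁺]^4 / ([Au⁺]^3·P(NO)); log Q = -9.619.
E = E° − (0.0592/n) log Q = +0.73 − (0.0592/3)(-9.619) = +0.920 V.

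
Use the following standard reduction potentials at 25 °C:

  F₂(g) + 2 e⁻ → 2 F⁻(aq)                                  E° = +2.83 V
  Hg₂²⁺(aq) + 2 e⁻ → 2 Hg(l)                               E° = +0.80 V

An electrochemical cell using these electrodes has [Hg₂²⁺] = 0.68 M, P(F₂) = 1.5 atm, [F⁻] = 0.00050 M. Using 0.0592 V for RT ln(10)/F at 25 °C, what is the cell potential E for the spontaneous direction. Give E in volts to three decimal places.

+2.236 V

F₂/F⁻ is the cathode (higher E°), Hg₂²⁺/Hg the anode: E°cell = +2.83 − (+0.80) = +2.03 V, n = 2.
Overall: F₂(g) + 2 Hg(l) → 2 F⁻(aq) + Hg₂²⁺(aq)
Q = [F⁻]^2·[Hg₂²⁺] / (P(F₂)); log Q = -6.946.
E = E° − (0.0592/n) log Q = +2.03 − (0.0592/2)(-6.946) = +2.236 V.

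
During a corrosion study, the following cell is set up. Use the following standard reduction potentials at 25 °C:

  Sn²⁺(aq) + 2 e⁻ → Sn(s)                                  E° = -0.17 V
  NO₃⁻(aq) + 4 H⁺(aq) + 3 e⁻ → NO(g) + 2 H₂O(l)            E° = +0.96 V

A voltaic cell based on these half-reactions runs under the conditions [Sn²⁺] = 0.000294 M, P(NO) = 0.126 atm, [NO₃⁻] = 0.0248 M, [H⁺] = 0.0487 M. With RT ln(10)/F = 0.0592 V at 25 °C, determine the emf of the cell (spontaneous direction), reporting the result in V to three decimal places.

NO₃⁻/NO is the cathode (higher E°), Sn²⁺/Sn the anode: E°cell = +0.96 − (-0.17) = +1.13 V, n = 6.
Overall: 2 NO₃⁻(aq) + 8 H⁺(aq) + 3 Sn(s) → 2 NO(g) + 4 H₂O(l) + 3 Sn²⁺(aq)
Q = P(NO)^2·[Sn²⁺]^3 / ([NO₃⁻]^2·[H⁺]^8); log Q = 1.317.
E = E° − (0.0592/n) log Q = +1.13 − (0.0592/6)(1.317) = +1.117 V.

+1.117 V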